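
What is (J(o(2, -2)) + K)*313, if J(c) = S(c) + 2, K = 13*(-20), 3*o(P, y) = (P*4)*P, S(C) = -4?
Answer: -82006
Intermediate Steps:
o(P, y) = 4*P²/3 (o(P, y) = ((P*4)*P)/3 = ((4*P)*P)/3 = (4*P²)/3 = 4*P²/3)
K = -260
J(c) = -2 (J(c) = -4 + 2 = -2)
(J(o(2, -2)) + K)*313 = (-2 - 260)*313 = -262*313 = -82006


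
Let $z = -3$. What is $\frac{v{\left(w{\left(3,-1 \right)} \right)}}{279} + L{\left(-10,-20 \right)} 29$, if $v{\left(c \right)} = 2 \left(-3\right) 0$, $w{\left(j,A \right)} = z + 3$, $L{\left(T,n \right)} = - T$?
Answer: $290$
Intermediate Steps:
$w{\left(j,A \right)} = 0$ ($w{\left(j,A \right)} = -3 + 3 = 0$)
$v{\left(c \right)} = 0$ ($v{\left(c \right)} = \left(-6\right) 0 = 0$)
$\frac{v{\left(w{\left(3,-1 \right)} \right)}}{279} + L{\left(-10,-20 \right)} 29 = \frac{0}{279} + \left(-1\right) \left(-10\right) 29 = 0 \cdot \frac{1}{279} + 10 \cdot 29 = 0 + 290 = 290$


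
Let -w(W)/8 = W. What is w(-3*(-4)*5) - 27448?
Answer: -27928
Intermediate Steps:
w(W) = -8*W
w(-3*(-4)*5) - 27448 = -8*(-3*(-4))*5 - 27448 = -96*5 - 27448 = -8*60 - 27448 = -480 - 27448 = -27928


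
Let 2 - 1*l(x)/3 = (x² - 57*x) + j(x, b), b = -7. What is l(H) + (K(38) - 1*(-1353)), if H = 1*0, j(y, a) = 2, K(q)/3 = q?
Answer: 1467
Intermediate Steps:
K(q) = 3*q
H = 0
l(x) = -3*x² + 171*x (l(x) = 6 - 3*((x² - 57*x) + 2) = 6 - 3*(2 + x² - 57*x) = 6 + (-6 - 3*x² + 171*x) = -3*x² + 171*x)
l(H) + (K(38) - 1*(-1353)) = 3*0*(57 - 1*0) + (3*38 - 1*(-1353)) = 3*0*(57 + 0) + (114 + 1353) = 3*0*57 + 1467 = 0 + 1467 = 1467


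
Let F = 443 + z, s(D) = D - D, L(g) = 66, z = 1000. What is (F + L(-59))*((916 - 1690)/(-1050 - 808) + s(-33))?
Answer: 583983/929 ≈ 628.61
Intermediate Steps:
s(D) = 0
F = 1443 (F = 443 + 1000 = 1443)
(F + L(-59))*((916 - 1690)/(-1050 - 808) + s(-33)) = (1443 + 66)*((916 - 1690)/(-1050 - 808) + 0) = 1509*(-774/(-1858) + 0) = 1509*(-774*(-1/1858) + 0) = 1509*(387/929 + 0) = 1509*(387/929) = 583983/929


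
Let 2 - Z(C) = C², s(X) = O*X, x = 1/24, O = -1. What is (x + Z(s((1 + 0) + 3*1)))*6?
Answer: -335/4 ≈ -83.750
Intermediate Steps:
x = 1/24 ≈ 0.041667
s(X) = -X
Z(C) = 2 - C²
(x + Z(s((1 + 0) + 3*1)))*6 = (1/24 + (2 - (-((1 + 0) + 3*1))²))*6 = (1/24 + (2 - (-(1 + 3))²))*6 = (1/24 + (2 - (-1*4)²))*6 = (1/24 + (2 - 1*(-4)²))*6 = (1/24 + (2 - 1*16))*6 = (1/24 + (2 - 16))*6 = (1/24 - 14)*6 = -335/24*6 = -335/4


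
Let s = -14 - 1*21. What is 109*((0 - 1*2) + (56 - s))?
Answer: 9701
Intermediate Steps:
s = -35 (s = -14 - 21 = -35)
109*((0 - 1*2) + (56 - s)) = 109*((0 - 1*2) + (56 - 1*(-35))) = 109*((0 - 2) + (56 + 35)) = 109*(-2 + 91) = 109*89 = 9701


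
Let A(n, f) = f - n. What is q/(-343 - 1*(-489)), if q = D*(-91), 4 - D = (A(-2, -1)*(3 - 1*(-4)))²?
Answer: 4095/146 ≈ 28.048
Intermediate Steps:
D = -45 (D = 4 - ((-1 - 1*(-2))*(3 - 1*(-4)))² = 4 - ((-1 + 2)*(3 + 4))² = 4 - (1*7)² = 4 - 1*7² = 4 - 1*49 = 4 - 49 = -45)
q = 4095 (q = -45*(-91) = 4095)
q/(-343 - 1*(-489)) = 4095/(-343 - 1*(-489)) = 4095/(-343 + 489) = 4095/146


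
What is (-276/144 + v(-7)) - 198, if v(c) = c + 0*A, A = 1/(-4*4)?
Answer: -2483/12 ≈ -206.92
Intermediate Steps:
A = -1/16 (A = 1/(-16) = -1/16 ≈ -0.062500)
v(c) = c (v(c) = c + 0*(-1/16) = c + 0 = c)
(-276/144 + v(-7)) - 198 = (-276/144 - 7) - 198 = (-276*1/144 - 7) - 198 = (-23/12 - 7) - 198 = -107/12 - 198 = -2483/12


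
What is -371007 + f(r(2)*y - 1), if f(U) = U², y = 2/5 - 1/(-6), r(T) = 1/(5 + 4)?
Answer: -27046346291/72900 ≈ -3.7101e+5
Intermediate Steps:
r(T) = ⅑ (r(T) = 1/9 = ⅑)
y = 17/30 (y = 2*(⅕) - 1*(-⅙) = ⅖ + ⅙ = 17/30 ≈ 0.56667)
-371007 + f(r(2)*y - 1) = -371007 + ((⅑)*(17/30) - 1)² = -371007 + (17/270 - 1)² = -371007 + (-253/270)² = -371007 + 64009/72900 = -27046346291/72900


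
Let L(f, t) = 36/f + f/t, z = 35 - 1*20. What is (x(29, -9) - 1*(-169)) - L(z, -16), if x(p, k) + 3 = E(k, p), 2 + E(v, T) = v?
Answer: 12283/80 ≈ 153.54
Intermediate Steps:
E(v, T) = -2 + v
x(p, k) = -5 + k (x(p, k) = -3 + (-2 + k) = -5 + k)
z = 15 (z = 35 - 20 = 15)
(x(29, -9) - 1*(-169)) - L(z, -16) = ((-5 - 9) - 1*(-169)) - (36/15 + 15/(-16)) = (-14 + 169) - (36*(1/15) + 15*(-1/16)) = 155 - (12/5 - 15/16) = 155 - 1*117/80 = 155 - 117/80 = 12283/80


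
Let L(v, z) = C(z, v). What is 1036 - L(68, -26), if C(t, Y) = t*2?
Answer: 1088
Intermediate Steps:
C(t, Y) = 2*t
L(v, z) = 2*z
1036 - L(68, -26) = 1036 - 2*(-26) = 1036 - 1*(-52) = 1036 + 52 = 1088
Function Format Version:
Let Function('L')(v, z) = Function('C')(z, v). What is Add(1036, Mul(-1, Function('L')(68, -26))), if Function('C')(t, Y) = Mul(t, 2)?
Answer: 1088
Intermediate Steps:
Function('C')(t, Y) = Mul(2, t)
Function('L')(v, z) = Mul(2, z)
Add(1036, Mul(-1, Function('L')(68, -26))) = Add(1036, Mul(-1, Mul(2, -26))) = Add(1036, Mul(-1, -52)) = Add(1036, 52) = 1088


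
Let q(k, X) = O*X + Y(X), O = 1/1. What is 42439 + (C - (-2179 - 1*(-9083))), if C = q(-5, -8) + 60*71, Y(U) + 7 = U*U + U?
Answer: 39836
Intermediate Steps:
Y(U) = -7 + U + U² (Y(U) = -7 + (U*U + U) = -7 + (U² + U) = -7 + (U + U²) = -7 + U + U²)
O = 1 (O = 1*1 = 1)
q(k, X) = -7 + X² + 2*X (q(k, X) = 1*X + (-7 + X + X²) = X + (-7 + X + X²) = -7 + X² + 2*X)
C = 4301 (C = (-7 + (-8)² + 2*(-8)) + 60*71 = (-7 + 64 - 16) + 4260 = 41 + 4260 = 4301)
42439 + (C - (-2179 - 1*(-9083))) = 42439 + (4301 - (-2179 - 1*(-9083))) = 42439 + (4301 - (-2179 + 9083)) = 42439 + (4301 - 1*6904) = 42439 + (4301 - 6904) = 42439 - 2603 = 39836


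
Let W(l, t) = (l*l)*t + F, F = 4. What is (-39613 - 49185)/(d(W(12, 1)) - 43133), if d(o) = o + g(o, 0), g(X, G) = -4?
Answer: 88798/42989 ≈ 2.0656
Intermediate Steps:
W(l, t) = 4 + t*l**2 (W(l, t) = (l*l)*t + 4 = l**2*t + 4 = t*l**2 + 4 = 4 + t*l**2)
d(o) = -4 + o (d(o) = o - 4 = -4 + o)
(-39613 - 49185)/(d(W(12, 1)) - 43133) = (-39613 - 49185)/((-4 + (4 + 1*12**2)) - 43133) = -88798/((-4 + (4 + 1*144)) - 43133) = -88798/((-4 + (4 + 144)) - 43133) = -88798/((-4 + 148) - 43133) = -88798/(144 - 43133) = -88798/(-42989) = -88798*(-1/42989) = 88798/42989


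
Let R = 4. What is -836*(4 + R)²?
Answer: -53504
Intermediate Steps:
-836*(4 + R)² = -836*(4 + 4)² = -836*8² = -836*64 = -53504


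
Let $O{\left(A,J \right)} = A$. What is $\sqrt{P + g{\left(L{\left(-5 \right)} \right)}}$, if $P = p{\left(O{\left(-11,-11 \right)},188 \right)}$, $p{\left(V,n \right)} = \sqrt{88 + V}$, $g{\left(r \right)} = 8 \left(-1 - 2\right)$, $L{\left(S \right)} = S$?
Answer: $\sqrt{-24 + \sqrt{77}} \approx 3.9019 i$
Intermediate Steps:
$g{\left(r \right)} = -24$ ($g{\left(r \right)} = 8 \left(-3\right) = -24$)
$P = \sqrt{77}$ ($P = \sqrt{88 - 11} = \sqrt{77} \approx 8.775$)
$\sqrt{P + g{\left(L{\left(-5 \right)} \right)}} = \sqrt{\sqrt{77} - 24} = \sqrt{-24 + \sqrt{77}}$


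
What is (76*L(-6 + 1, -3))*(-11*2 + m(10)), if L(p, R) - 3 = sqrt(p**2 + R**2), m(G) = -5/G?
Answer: -5130 - 1710*sqrt(34) ≈ -15101.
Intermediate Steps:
L(p, R) = 3 + sqrt(R**2 + p**2) (L(p, R) = 3 + sqrt(p**2 + R**2) = 3 + sqrt(R**2 + p**2))
(76*L(-6 + 1, -3))*(-11*2 + m(10)) = (76*(3 + sqrt((-3)**2 + (-6 + 1)**2)))*(-11*2 - 5/10) = (76*(3 + sqrt(9 + (-5)**2)))*(-22 - 5*1/10) = (76*(3 + sqrt(9 + 25)))*(-22 - 1/2) = (76*(3 + sqrt(34)))*(-45/2) = (228 + 76*sqrt(34))*(-45/2) = -5130 - 1710*sqrt(34)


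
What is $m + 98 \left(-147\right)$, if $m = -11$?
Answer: $-14417$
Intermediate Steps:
$m + 98 \left(-147\right) = -11 + 98 \left(-147\right) = -11 - 14406 = -14417$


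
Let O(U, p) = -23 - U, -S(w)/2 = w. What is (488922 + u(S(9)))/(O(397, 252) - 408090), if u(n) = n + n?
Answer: -4793/4005 ≈ -1.1968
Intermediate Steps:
S(w) = -2*w
u(n) = 2*n
(488922 + u(S(9)))/(O(397, 252) - 408090) = (488922 + 2*(-2*9))/((-23 - 1*397) - 408090) = (488922 + 2*(-18))/((-23 - 397) - 408090) = (488922 - 36)/(-420 - 408090) = 488886/(-408510) = 488886*(-1/408510) = -4793/4005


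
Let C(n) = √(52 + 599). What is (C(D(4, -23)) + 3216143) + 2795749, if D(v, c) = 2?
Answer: 6011892 + √651 ≈ 6.0119e+6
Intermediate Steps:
C(n) = √651
(C(D(4, -23)) + 3216143) + 2795749 = (√651 + 3216143) + 2795749 = (3216143 + √651) + 2795749 = 6011892 + √651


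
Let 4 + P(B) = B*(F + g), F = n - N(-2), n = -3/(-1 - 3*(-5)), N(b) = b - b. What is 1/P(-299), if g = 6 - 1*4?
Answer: -14/7531 ≈ -0.0018590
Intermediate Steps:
N(b) = 0
n = -3/14 (n = -3/(-1 + 15) = -3/14 ≈ -0.21429)
g = 2 (g = 6 - 4 = 2)
F = -3/14 (F = -3/14 - 1*0 = -3/14 + 0 = -3/14 ≈ -0.21429)
P(B) = -4 + 25*B/14 (P(B) = -4 + B*(-3/14 + 2) = -4 + B*(25/14) = -4 + 25*B/14)
1/P(-299) = 1/(-4 + (25/14)*(-299)) = 1/(-4 - 7475/14) = 1/(-7531/14) = -14/7531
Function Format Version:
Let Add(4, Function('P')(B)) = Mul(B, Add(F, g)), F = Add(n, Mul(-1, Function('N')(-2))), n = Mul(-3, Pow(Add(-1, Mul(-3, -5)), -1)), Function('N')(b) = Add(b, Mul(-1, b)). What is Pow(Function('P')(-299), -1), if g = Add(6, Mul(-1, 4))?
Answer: Rational(-14, 7531) ≈ -0.0018590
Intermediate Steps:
Function('N')(b) = 0
n = Rational(-3, 14) (n = Mul(-3, Pow(Add(-1, 15), -1)) = Mul(-3, Pow(14, -1)) = Mul(-3, Rational(1, 14)) = Rational(-3, 14) ≈ -0.21429)
g = 2 (g = Add(6, -4) = 2)
F = Rational(-3, 14) (F = Add(Rational(-3, 14), Mul(-1, 0)) = Add(Rational(-3, 14), 0) = Rational(-3, 14) ≈ -0.21429)
Function('P')(B) = Add(-4, Mul(Rational(25, 14), B)) (Function('P')(B) = Add(-4, Mul(B, Add(Rational(-3, 14), 2))) = Add(-4, Mul(B, Rational(25, 14))) = Add(-4, Mul(Rational(25, 14), B)))
Pow(Function('P')(-299), -1) = Pow(Add(-4, Mul(Rational(25, 14), -299)), -1) = Pow(Add(-4, Rational(-7475, 14)), -1) = Pow(Rational(-7531, 14), -1) = Rational(-14, 7531)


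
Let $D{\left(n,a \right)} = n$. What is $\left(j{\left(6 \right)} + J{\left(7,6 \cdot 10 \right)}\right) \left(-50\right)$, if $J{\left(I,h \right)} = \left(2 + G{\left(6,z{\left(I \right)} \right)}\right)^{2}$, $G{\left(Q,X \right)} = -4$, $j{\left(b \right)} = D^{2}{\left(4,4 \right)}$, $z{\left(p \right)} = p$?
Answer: $-1000$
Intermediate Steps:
$j{\left(b \right)} = 16$ ($j{\left(b \right)} = 4^{2} = 16$)
$J{\left(I,h \right)} = 4$ ($J{\left(I,h \right)} = \left(2 - 4\right)^{2} = \left(-2\right)^{2} = 4$)
$\left(j{\left(6 \right)} + J{\left(7,6 \cdot 10 \right)}\right) \left(-50\right) = \left(16 + 4\right) \left(-50\right) = 20 \left(-50\right) = -1000$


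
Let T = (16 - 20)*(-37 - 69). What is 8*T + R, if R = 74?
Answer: 3466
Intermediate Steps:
T = 424 (T = -4*(-106) = 424)
8*T + R = 8*424 + 74 = 3392 + 74 = 3466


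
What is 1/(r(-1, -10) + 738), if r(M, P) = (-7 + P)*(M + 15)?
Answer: 1/500 ≈ 0.0020000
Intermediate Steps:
r(M, P) = (-7 + P)*(15 + M)
1/(r(-1, -10) + 738) = 1/((-105 - 7*(-1) + 15*(-10) - 1*(-10)) + 738) = 1/((-105 + 7 - 150 + 10) + 738) = 1/(-238 + 738) = 1/500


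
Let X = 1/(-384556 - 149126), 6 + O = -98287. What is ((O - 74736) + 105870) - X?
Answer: -35841549437/533682 ≈ -67159.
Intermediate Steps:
O = -98293 (O = -6 - 98287 = -98293)
X = -1/533682 (X = 1/(-533682) = -1/533682 ≈ -1.8738e-6)
((O - 74736) + 105870) - X = ((-98293 - 74736) + 105870) - 1*(-1/533682) = (-173029 + 105870) + 1/533682 = -67159 + 1/533682 = -35841549437/533682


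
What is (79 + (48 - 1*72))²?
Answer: 3025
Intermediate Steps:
(79 + (48 - 1*72))² = (79 + (48 - 72))² = (79 - 24)² = 55² = 3025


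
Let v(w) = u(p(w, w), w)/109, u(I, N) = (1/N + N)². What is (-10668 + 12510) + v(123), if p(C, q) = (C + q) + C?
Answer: 3266487262/1649061 ≈ 1980.8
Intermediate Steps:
p(C, q) = q + 2*C
u(I, N) = (N + 1/N)²
v(w) = (1 + w²)²/(109*w²) (v(w) = ((1 + w²)²/w²)/109 = ((1 + w²)²/w²)*(1/109) = (1 + w²)²/(109*w²))
(-10668 + 12510) + v(123) = (-10668 + 12510) + (1/109)*(1 + 123²)²/123² = 1842 + (1/109)*(1/15129)*(1 + 15129)² = 1842 + (1/109)*(1/15129)*15130² = 1842 + (1/109)*(1/15129)*228916900 = 1842 + 228916900/1649061 = 3266487262/1649061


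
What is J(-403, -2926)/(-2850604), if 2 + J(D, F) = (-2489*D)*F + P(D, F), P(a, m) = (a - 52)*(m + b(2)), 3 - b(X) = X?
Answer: 2933643169/2850604 ≈ 1029.1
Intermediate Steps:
b(X) = 3 - X
P(a, m) = (1 + m)*(-52 + a) (P(a, m) = (a - 52)*(m + (3 - 1*2)) = (-52 + a)*(m + (3 - 2)) = (-52 + a)*(m + 1) = (-52 + a)*(1 + m) = (1 + m)*(-52 + a))
J(D, F) = -54 + D - 52*F - 2488*D*F (J(D, F) = -2 + ((-2489*D)*F + (-52 + D - 52*F + D*F)) = -2 + (-2489*D*F + (-52 + D - 52*F + D*F)) = -2 + (-52 + D - 52*F - 2488*D*F) = -54 + D - 52*F - 2488*D*F)
J(-403, -2926)/(-2850604) = (-54 - 403 - 52*(-2926) - 2488*(-403)*(-2926))/(-2850604) = (-54 - 403 + 152152 - 2933794864)*(-1/2850604) = -2933643169*(-1/2850604) = 2933643169/2850604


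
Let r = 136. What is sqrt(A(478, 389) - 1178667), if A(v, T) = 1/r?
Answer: I*sqrt(5450156174)/68 ≈ 1085.7*I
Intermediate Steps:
A(v, T) = 1/136
sqrt(A(478, 389) - 1178667) = sqrt(1/136 - 1178667) = sqrt(-160298711/136) = I*sqrt(5450156174)/68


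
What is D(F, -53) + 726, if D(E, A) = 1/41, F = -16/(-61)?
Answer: 29767/41 ≈ 726.02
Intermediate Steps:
F = 16/61 (F = -16*(-1/61) = 16/61 ≈ 0.26230)
D(E, A) = 1/41
D(F, -53) + 726 = 1/41 + 726 = 29767/41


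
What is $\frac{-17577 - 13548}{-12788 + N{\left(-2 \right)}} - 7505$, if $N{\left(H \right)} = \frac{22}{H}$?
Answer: $- \frac{96025370}{12799} \approx -7502.6$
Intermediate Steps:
$\frac{-17577 - 13548}{-12788 + N{\left(-2 \right)}} - 7505 = \frac{-17577 - 13548}{-12788 + \frac{22}{-2}} - 7505 = - \frac{31125}{-12788 + 22 \left(- \frac{1}{2}\right)} - 7505 = - \frac{31125}{-12788 - 11} - 7505 = - \frac{31125}{-12799} - 7505 = \left(-31125\right) \left(- \frac{1}{12799}\right) - 7505 = \frac{31125}{12799} - 7505 = - \frac{96025370}{12799}$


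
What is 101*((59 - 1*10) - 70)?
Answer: -2121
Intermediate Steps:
101*((59 - 1*10) - 70) = 101*((59 - 10) - 70) = 101*(49 - 70) = 101*(-21) = -2121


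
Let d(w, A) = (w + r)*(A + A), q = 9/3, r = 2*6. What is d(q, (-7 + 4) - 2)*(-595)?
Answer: 89250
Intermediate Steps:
r = 12
q = 3 (q = 9*(1/3) = 3)
d(w, A) = 2*A*(12 + w) (d(w, A) = (w + 12)*(A + A) = (12 + w)*(2*A) = 2*A*(12 + w))
d(q, (-7 + 4) - 2)*(-595) = (2*((-7 + 4) - 2)*(12 + 3))*(-595) = (2*(-3 - 2)*15)*(-595) = (2*(-5)*15)*(-595) = -150*(-595) = 89250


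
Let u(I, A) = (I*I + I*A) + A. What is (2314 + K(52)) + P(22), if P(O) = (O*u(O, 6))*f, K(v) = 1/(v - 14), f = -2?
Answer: -952051/38 ≈ -25054.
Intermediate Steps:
u(I, A) = A + I² + A*I (u(I, A) = (I² + A*I) + A = A + I² + A*I)
K(v) = 1/(-14 + v)
P(O) = -2*O*(6 + O² + 6*O) (P(O) = (O*(6 + O² + 6*O))*(-2) = -2*O*(6 + O² + 6*O))
(2314 + K(52)) + P(22) = (2314 + 1/(-14 + 52)) - 2*22*(6 + 22² + 6*22) = (2314 + 1/38) - 2*22*(6 + 484 + 132) = (2314 + 1/38) - 2*22*622 = 87933/38 - 27368 = -952051/38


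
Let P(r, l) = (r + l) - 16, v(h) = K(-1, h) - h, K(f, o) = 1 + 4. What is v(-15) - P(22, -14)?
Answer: 28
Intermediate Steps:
K(f, o) = 5
v(h) = 5 - h
P(r, l) = -16 + l + r (P(r, l) = (l + r) - 16 = -16 + l + r)
v(-15) - P(22, -14) = (5 - 1*(-15)) - (-16 - 14 + 22) = (5 + 15) - 1*(-8) = 20 + 8 = 28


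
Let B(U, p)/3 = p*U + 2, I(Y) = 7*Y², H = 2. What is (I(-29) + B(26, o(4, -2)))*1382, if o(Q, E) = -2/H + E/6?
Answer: 8000398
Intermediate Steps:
o(Q, E) = -1 + E/6 (o(Q, E) = -2/2 + E/6 = -2*½ + E*(⅙) = -1 + E/6)
B(U, p) = 6 + 3*U*p (B(U, p) = 3*(p*U + 2) = 3*(U*p + 2) = 3*(2 + U*p) = 6 + 3*U*p)
(I(-29) + B(26, o(4, -2)))*1382 = (7*(-29)² + (6 + 3*26*(-1 + (⅙)*(-2))))*1382 = (7*841 + (6 + 3*26*(-1 - ⅓)))*1382 = (5887 + (6 + 3*26*(-4/3)))*1382 = (5887 + (6 - 104))*1382 = (5887 - 98)*1382 = 5789*1382 = 8000398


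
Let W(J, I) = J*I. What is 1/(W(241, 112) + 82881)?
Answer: 1/109873 ≈ 9.1014e-6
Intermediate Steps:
W(J, I) = I*J
1/(W(241, 112) + 82881) = 1/(112*241 + 82881) = 1/(26992 + 82881) = 1/109873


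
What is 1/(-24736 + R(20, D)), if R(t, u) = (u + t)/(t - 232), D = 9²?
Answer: -212/5244133 ≈ -4.0426e-5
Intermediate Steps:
D = 81
R(t, u) = (t + u)/(-232 + t)
1/(-24736 + R(20, D)) = 1/(-24736 + (20 + 81)/(-232 + 20)) = 1/(-24736 + 101/(-212)) = 1/(-24736 - 1/212*101) = 1/(-24736 - 101/212) = 1/(-5244133/212) = -212/5244133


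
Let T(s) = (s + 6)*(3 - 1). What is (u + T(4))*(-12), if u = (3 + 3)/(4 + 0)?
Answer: -258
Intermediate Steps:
T(s) = 12 + 2*s (T(s) = (6 + s)*2 = 12 + 2*s)
u = 3/2 (u = 6/4 = 6*(¼) = 3/2 ≈ 1.5000)
(u + T(4))*(-12) = (3/2 + (12 + 2*4))*(-12) = (3/2 + (12 + 8))*(-12) = (3/2 + 20)*(-12) = (43/2)*(-12) = -258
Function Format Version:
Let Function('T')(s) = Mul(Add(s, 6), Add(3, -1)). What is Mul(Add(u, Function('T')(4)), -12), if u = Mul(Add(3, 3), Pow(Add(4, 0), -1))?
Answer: -258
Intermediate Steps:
Function('T')(s) = Add(12, Mul(2, s)) (Function('T')(s) = Mul(Add(6, s), 2) = Add(12, Mul(2, s)))
u = Rational(3, 2) (u = Mul(6, Pow(4, -1)) = Mul(6, Rational(1, 4)) = Rational(3, 2) ≈ 1.5000)
Mul(Add(u, Function('T')(4)), -12) = Mul(Add(Rational(3, 2), Add(12, Mul(2, 4))), -12) = Mul(Add(Rational(3, 2), Add(12, 8)), -12) = Mul(Add(Rational(3, 2), 20), -12) = Mul(Rational(43, 2), -12) = -258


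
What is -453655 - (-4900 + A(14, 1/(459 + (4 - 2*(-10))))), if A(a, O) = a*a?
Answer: -448951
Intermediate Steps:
A(a, O) = a²
-453655 - (-4900 + A(14, 1/(459 + (4 - 2*(-10))))) = -453655 - (-4900 + 14²) = -453655 - (-4900 + 196) = -453655 - 1*(-4704) = -453655 + 4704 = -448951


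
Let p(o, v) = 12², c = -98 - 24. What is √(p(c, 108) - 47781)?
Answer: 3*I*√5293 ≈ 218.26*I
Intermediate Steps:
c = -122
p(o, v) = 144
√(p(c, 108) - 47781) = √(144 - 47781) = √(-47637) = 3*I*√5293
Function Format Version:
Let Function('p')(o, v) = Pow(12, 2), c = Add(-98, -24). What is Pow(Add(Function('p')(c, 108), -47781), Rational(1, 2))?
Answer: Mul(3, I, Pow(5293, Rational(1, 2))) ≈ Mul(218.26, I)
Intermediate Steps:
c = -122
Function('p')(o, v) = 144
Pow(Add(Function('p')(c, 108), -47781), Rational(1, 2)) = Pow(Add(144, -47781), Rational(1, 2)) = Pow(-47637, Rational(1, 2)) = Mul(3, I, Pow(5293, Rational(1, 2)))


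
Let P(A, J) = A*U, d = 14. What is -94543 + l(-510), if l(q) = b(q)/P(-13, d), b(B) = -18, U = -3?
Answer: -1229065/13 ≈ -94544.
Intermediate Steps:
P(A, J) = -3*A (P(A, J) = A*(-3) = -3*A)
l(q) = -6/13 (l(q) = -18/((-3*(-13))) = -18/39 = -18*1/39 = -6/13)
-94543 + l(-510) = -94543 - 6/13 = -1229065/13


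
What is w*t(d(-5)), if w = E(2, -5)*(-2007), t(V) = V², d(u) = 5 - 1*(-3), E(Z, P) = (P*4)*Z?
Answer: 5137920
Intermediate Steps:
E(Z, P) = 4*P*Z (E(Z, P) = (4*P)*Z = 4*P*Z)
d(u) = 8 (d(u) = 5 + 3 = 8)
w = 80280 (w = (4*(-5)*2)*(-2007) = -40*(-2007) = 80280)
w*t(d(-5)) = 80280*8² = 80280*64 = 5137920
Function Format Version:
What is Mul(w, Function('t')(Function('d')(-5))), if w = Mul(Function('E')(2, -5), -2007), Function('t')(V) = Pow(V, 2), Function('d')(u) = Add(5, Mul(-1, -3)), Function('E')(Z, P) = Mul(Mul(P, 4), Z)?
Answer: 5137920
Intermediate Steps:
Function('E')(Z, P) = Mul(4, P, Z) (Function('E')(Z, P) = Mul(Mul(4, P), Z) = Mul(4, P, Z))
Function('d')(u) = 8 (Function('d')(u) = Add(5, 3) = 8)
w = 80280 (w = Mul(Mul(4, -5, 2), -2007) = Mul(-40, -2007) = 80280)
Mul(w, Function('t')(Function('d')(-5))) = Mul(80280, Pow(8, 2)) = Mul(80280, 64) = 5137920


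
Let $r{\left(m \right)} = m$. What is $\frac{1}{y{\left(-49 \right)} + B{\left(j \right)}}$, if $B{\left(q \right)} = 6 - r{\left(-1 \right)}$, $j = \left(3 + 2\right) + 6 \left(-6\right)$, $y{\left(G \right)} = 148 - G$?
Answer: $\frac{1}{204} \approx 0.004902$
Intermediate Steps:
$j = -31$ ($j = 5 - 36 = -31$)
$B{\left(q \right)} = 7$ ($B{\left(q \right)} = 6 - -1 = 6 + 1 = 7$)
$\frac{1}{y{\left(-49 \right)} + B{\left(j \right)}} = \frac{1}{\left(148 - -49\right) + 7} = \frac{1}{\left(148 + 49\right) + 7} = \frac{1}{197 + 7} = \frac{1}{204}$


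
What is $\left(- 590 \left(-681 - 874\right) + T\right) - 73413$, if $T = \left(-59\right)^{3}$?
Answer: $638658$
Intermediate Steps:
$T = -205379$
$\left(- 590 \left(-681 - 874\right) + T\right) - 73413 = \left(- 590 \left(-681 - 874\right) - 205379\right) - 73413 = \left(\left(-590\right) \left(-1555\right) - 205379\right) - 73413 = \left(917450 - 205379\right) - 73413 = 712071 - 73413 = 638658$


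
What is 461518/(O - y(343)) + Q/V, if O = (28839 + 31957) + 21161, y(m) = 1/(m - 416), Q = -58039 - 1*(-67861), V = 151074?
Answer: 429047475400/75321241149 ≈ 5.6962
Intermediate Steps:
Q = 9822 (Q = -58039 + 67861 = 9822)
y(m) = 1/(-416 + m)
O = 81957 (O = 60796 + 21161 = 81957)
461518/(O - y(343)) + Q/V = 461518/(81957 - 1/(-416 + 343)) + 9822/151074 = 461518/(81957 - 1/(-73)) + 9822*(1/151074) = 461518/(81957 - 1*(-1/73)) + 1637/25179 = 461518/(81957 + 1/73) + 1637/25179 = 461518/(5982862/73) + 1637/25179 = 461518*(73/5982862) + 1637/25179 = 16845407/2991431 + 1637/25179 = 429047475400/75321241149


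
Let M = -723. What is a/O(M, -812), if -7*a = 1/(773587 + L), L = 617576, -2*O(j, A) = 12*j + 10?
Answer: -1/42195364953 ≈ -2.3699e-11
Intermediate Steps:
O(j, A) = -5 - 6*j (O(j, A) = -(12*j + 10)/2 = -(10 + 12*j)/2 = -5 - 6*j)
a = -1/9738141 (a = -1/(7*(773587 + 617576)) = -⅐/1391163 = -⅐*1/1391163 = -1/9738141 ≈ -1.0269e-7)
a/O(M, -812) = -1/(9738141*(-5 - 6*(-723))) = -1/(9738141*(-5 + 4338)) = -1/9738141/4333 = -1/9738141*1/4333 = -1/42195364953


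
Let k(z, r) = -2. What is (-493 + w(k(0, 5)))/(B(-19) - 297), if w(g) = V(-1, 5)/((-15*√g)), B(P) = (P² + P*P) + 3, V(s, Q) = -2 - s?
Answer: -493/428 - I*√2/12840 ≈ -1.1519 - 0.00011014*I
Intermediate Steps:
B(P) = 3 + 2*P² (B(P) = (P² + P²) + 3 = 2*P² + 3 = 3 + 2*P²)
w(g) = 1/(15*√g) (w(g) = (-2 - 1*(-1))/((-15*√g)) = (-2 + 1)*(-1/(15*√g)) = -(-1)/(15*√g) = 1/(15*√g))
(-493 + w(k(0, 5)))/(B(-19) - 297) = (-493 + 1/(15*√(-2)))/((3 + 2*(-19)²) - 297) = (-493 + (-I*√2/2)/15)/((3 + 2*361) - 297) = (-493 - I*√2/30)/((3 + 722) - 297) = (-493 - I*√2/30)/(725 - 297) = (-493 - I*√2/30)/428 = (-493 - I*√2/30)*(1/428) = -493/428 - I*√2/12840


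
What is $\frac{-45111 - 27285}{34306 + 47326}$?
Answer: $- \frac{18099}{20408} \approx -0.88686$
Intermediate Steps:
$\frac{-45111 - 27285}{34306 + 47326} = - \frac{72396}{81632} = \left(-72396\right) \frac{1}{81632} = - \frac{18099}{20408}$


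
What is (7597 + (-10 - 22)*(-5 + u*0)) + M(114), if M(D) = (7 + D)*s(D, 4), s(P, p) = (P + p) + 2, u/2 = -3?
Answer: 22277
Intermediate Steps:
u = -6 (u = 2*(-3) = -6)
s(P, p) = 2 + P + p
M(D) = (6 + D)*(7 + D) (M(D) = (7 + D)*(2 + D + 4) = (7 + D)*(6 + D) = (6 + D)*(7 + D))
(7597 + (-10 - 22)*(-5 + u*0)) + M(114) = (7597 + (-10 - 22)*(-5 - 6*0)) + (6 + 114)*(7 + 114) = (7597 - 32*(-5 + 0)) + 120*121 = (7597 - 32*(-5)) + 14520 = (7597 + 160) + 14520 = 7757 + 14520 = 22277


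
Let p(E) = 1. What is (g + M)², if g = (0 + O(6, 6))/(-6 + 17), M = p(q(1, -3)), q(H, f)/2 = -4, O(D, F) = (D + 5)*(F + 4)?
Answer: 121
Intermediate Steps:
O(D, F) = (4 + F)*(5 + D) (O(D, F) = (5 + D)*(4 + F) = (4 + F)*(5 + D))
q(H, f) = -8 (q(H, f) = 2*(-4) = -8)
M = 1
g = 10 (g = (0 + (20 + 4*6 + 5*6 + 6*6))/(-6 + 17) = (0 + (20 + 24 + 30 + 36))/11 = (0 + 110)*(1/11) = 110*(1/11) = 10)
(g + M)² = (10 + 1)² = 11² = 121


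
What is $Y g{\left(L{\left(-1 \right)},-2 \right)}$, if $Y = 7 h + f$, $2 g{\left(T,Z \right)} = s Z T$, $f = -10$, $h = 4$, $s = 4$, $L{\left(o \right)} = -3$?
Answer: $216$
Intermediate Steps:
$g{\left(T,Z \right)} = 2 T Z$ ($g{\left(T,Z \right)} = \frac{4 Z T}{2} = \frac{4 T Z}{2} = 2 T Z$)
$Y = 18$ ($Y = 7 \cdot 4 - 10 = 28 - 10 = 18$)
$Y g{\left(L{\left(-1 \right)},-2 \right)} = 18 \cdot 2 \left(-3\right) \left(-2\right) = 18 \cdot 12 = 216$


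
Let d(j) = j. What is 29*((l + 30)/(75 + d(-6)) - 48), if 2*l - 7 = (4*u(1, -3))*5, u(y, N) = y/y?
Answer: -63191/46 ≈ -1373.7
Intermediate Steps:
u(y, N) = 1
l = 27/2 (l = 7/2 + ((4*1)*5)/2 = 7/2 + (4*5)/2 = 7/2 + (1/2)*20 = 7/2 + 10 = 27/2 ≈ 13.500)
29*((l + 30)/(75 + d(-6)) - 48) = 29*((27/2 + 30)/(75 - 6) - 48) = 29*((87/2)/69 - 48) = 29*((87/2)*(1/69) - 48) = 29*(29/46 - 48) = 29*(-2179/46) = -63191/46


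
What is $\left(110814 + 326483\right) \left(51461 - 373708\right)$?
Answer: $-140917646359$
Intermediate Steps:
$\left(110814 + 326483\right) \left(51461 - 373708\right) = 437297 \left(51461 - 373708\right) = 437297 \left(-322247\right) = -140917646359$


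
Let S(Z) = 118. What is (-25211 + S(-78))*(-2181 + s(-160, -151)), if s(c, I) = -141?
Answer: 58265946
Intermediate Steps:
(-25211 + S(-78))*(-2181 + s(-160, -151)) = (-25211 + 118)*(-2181 - 141) = -25093*(-2322) = 58265946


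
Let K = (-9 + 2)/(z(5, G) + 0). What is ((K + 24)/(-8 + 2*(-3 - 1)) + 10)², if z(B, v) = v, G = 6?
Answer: 677329/9216 ≈ 73.495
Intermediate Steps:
K = -7/6 (K = (-9 + 2)/(6 + 0) = -7/6 ≈ -1.1667)
((K + 24)/(-8 + 2*(-3 - 1)) + 10)² = ((-7/6 + 24)/(-8 + 2*(-3 - 1)) + 10)² = (137/(6*(-8 + 2*(-4))) + 10)² = (137/(6*(-8 - 8)) + 10)² = ((137/6)/(-16) + 10)² = ((137/6)*(-1/16) + 10)² = (-137/96 + 10)² = (823/96)² = 677329/9216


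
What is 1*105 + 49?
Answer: 154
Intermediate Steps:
1*105 + 49 = 105 + 49 = 154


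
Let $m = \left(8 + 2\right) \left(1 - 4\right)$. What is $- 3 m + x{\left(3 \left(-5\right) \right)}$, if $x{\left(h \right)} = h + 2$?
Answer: $77$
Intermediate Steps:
$m = -30$ ($m = 10 \left(-3\right) = -30$)
$x{\left(h \right)} = 2 + h$
$- 3 m + x{\left(3 \left(-5\right) \right)} = \left(-3\right) \left(-30\right) + \left(2 + 3 \left(-5\right)\right) = 90 + \left(2 - 15\right) = 90 - 13 = 77$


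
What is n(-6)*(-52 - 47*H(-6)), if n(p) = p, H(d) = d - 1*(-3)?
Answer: -534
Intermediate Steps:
H(d) = 3 + d (H(d) = d + 3 = 3 + d)
n(-6)*(-52 - 47*H(-6)) = -6*(-52 - 47*(3 - 6)) = -6*(-52 - 47*(-3)) = -6*(-52 + 141) = -6*89 = -534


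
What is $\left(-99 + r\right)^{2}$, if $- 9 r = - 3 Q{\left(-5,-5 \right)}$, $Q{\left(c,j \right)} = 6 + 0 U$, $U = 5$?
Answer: $9409$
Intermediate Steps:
$Q{\left(c,j \right)} = 6$ ($Q{\left(c,j \right)} = 6 + 0 \cdot 5 = 6 + 0 = 6$)
$r = 2$ ($r = - \frac{\left(-3\right) 6}{9} = \left(- \frac{1}{9}\right) \left(-18\right) = 2$)
$\left(-99 + r\right)^{2} = \left(-99 + 2\right)^{2} = \left(-97\right)^{2} = 9409$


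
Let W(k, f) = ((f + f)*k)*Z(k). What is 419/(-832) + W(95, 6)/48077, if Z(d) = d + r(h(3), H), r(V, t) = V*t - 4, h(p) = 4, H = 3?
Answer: 77549177/40000064 ≈ 1.9387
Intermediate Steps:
r(V, t) = -4 + V*t
Z(d) = 8 + d (Z(d) = d + (-4 + 4*3) = d + (-4 + 12) = d + 8 = 8 + d)
W(k, f) = 2*f*k*(8 + k) (W(k, f) = ((f + f)*k)*(8 + k) = ((2*f)*k)*(8 + k) = (2*f*k)*(8 + k) = 2*f*k*(8 + k))
419/(-832) + W(95, 6)/48077 = 419/(-832) + (2*6*95*(8 + 95))/48077 = 419*(-1/832) + (2*6*95*103)*(1/48077) = -419/832 + 117420*(1/48077) = -419/832 + 117420/48077 = 77549177/40000064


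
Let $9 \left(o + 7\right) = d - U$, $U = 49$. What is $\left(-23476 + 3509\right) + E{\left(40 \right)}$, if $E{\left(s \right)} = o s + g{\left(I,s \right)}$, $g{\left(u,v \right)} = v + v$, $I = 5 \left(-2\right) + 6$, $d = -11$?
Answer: $- \frac{61301}{3} \approx -20434.0$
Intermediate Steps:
$I = -4$ ($I = -10 + 6 = -4$)
$o = - \frac{41}{3}$ ($o = -7 + \frac{-11 - 49}{9} = -7 + \frac{1}{9} \left(-60\right) = -7 - \frac{20}{3} = - \frac{41}{3} \approx -13.667$)
$g{\left(u,v \right)} = 2 v$
$E{\left(s \right)} = - \frac{35 s}{3}$ ($E{\left(s \right)} = - \frac{41 s}{3} + 2 s = - \frac{35 s}{3}$)
$\left(-23476 + 3509\right) + E{\left(40 \right)} = \left(-23476 + 3509\right) - \frac{1400}{3} = -19967 - \frac{1400}{3} = - \frac{61301}{3}$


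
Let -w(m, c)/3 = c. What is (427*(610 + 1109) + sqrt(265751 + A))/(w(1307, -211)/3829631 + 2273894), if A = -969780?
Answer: 2810998939203/8708174953747 + 3829631*I*sqrt(704029)/8708174953747 ≈ 0.3228 + 0.000369*I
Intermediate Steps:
w(m, c) = -3*c
(427*(610 + 1109) + sqrt(265751 + A))/(w(1307, -211)/3829631 + 2273894) = (427*(610 + 1109) + sqrt(265751 - 969780))/(-3*(-211)/3829631 + 2273894) = (427*1719 + sqrt(-704029))/(633*(1/3829631) + 2273894) = (734013 + I*sqrt(704029))/(633/3829631 + 2273894) = (734013 + I*sqrt(704029))/(8708174953747/3829631) = (734013 + I*sqrt(704029))*(3829631/8708174953747) = 2810998939203/8708174953747 + 3829631*I*sqrt(704029)/8708174953747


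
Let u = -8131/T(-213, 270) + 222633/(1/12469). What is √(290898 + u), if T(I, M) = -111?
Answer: 2*√8551703768079/111 ≈ 52691.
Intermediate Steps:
u = 308137215478/111 (u = -8131/(-111) + 222633/(1/12469) = -8131*(-1/111) + 222633/(1/12469) = 8131/111 + 222633*12469 = 8131/111 + 2776010877 = 308137215478/111 ≈ 2.7760e+9)
√(290898 + u) = √(290898 + 308137215478/111) = √(308169505156/111) = 2*√8551703768079/111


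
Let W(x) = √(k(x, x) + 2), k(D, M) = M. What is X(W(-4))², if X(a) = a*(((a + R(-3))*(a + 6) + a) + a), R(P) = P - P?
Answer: 248 + 64*I*√2 ≈ 248.0 + 90.51*I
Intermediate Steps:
R(P) = 0
W(x) = √(2 + x) (W(x) = √(x + 2) = √(2 + x))
X(a) = a*(2*a + a*(6 + a)) (X(a) = a*(((a + 0)*(a + 6) + a) + a) = a*((a*(6 + a) + a) + a) = a*((a + a*(6 + a)) + a) = a*(2*a + a*(6 + a)))
X(W(-4))² = ((√(2 - 4))²*(8 + √(2 - 4)))² = ((√(-2))²*(8 + √(-2)))² = ((I*√2)²*(8 + I*√2))² = (-2*(8 + I*√2))² = (-16 - 2*I*√2)²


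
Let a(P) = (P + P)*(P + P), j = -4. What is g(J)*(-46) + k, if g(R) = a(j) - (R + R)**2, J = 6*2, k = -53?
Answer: 23499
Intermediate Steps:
a(P) = 4*P**2 (a(P) = (2*P)*(2*P) = 4*P**2)
J = 12
g(R) = 64 - 4*R**2 (g(R) = 4*(-4)**2 - (R + R)**2 = 4*16 - (2*R)**2 = 64 - 4*R**2)
g(J)*(-46) + k = (64 - 4*12**2)*(-46) - 53 = (64 - 4*144)*(-46) - 53 = (64 - 576)*(-46) - 53 = -512*(-46) - 53 = 23552 - 53 = 23499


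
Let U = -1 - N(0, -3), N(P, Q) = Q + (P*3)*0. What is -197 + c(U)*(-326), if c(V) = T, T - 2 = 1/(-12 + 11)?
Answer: -523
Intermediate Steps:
N(P, Q) = Q (N(P, Q) = Q + (3*P)*0 = Q + 0 = Q)
T = 1 (T = 2 + 1/(-12 + 11) = 2 + 1/(-1) = 2 - 1 = 1)
U = 2 (U = -1 - 1*(-3) = -1 + 3 = 2)
c(V) = 1
-197 + c(U)*(-326) = -197 + 1*(-326) = -197 - 326 = -523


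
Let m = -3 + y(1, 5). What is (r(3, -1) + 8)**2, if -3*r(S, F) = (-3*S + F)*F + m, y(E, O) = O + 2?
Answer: 100/9 ≈ 11.111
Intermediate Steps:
y(E, O) = 2 + O
m = 4 (m = -3 + (2 + 5) = -3 + 7 = 4)
r(S, F) = -4/3 - F*(F - 3*S)/3 (r(S, F) = -((-3*S + F)*F + 4)/3 = -((F - 3*S)*F + 4)/3 = -(F*(F - 3*S) + 4)/3 = -(4 + F*(F - 3*S))/3 = -4/3 - F*(F - 3*S)/3)
(r(3, -1) + 8)**2 = ((-4/3 - 1/3*(-1)**2 - 1*3) + 8)**2 = ((-4/3 - 1/3*1 - 3) + 8)**2 = ((-4/3 - 1/3 - 3) + 8)**2 = (-14/3 + 8)**2 = (10/3)**2 = 100/9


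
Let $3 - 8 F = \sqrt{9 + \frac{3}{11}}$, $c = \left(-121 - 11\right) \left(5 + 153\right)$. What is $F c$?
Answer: $-7821 + 237 \sqrt{1122} \approx 117.62$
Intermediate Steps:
$c = -20856$ ($c = \left(-121 - 11\right) 158 = \left(-132\right) 158 = -20856$)
$F = \frac{3}{8} - \frac{\sqrt{1122}}{88}$ ($F = \frac{3}{8} - \frac{\sqrt{9 + \frac{3}{11}}}{8} = \frac{3}{8} - \frac{\sqrt{\frac{102}{11}}}{8} = \frac{3}{8} - \frac{\frac{1}{11} \sqrt{1122}}{8} = \frac{3}{8} - \frac{\sqrt{1122}}{88} \approx -0.0056394$)
$F c = \left(\frac{3}{8} - \frac{\sqrt{1122}}{88}\right) \left(-20856\right) = -7821 + 237 \sqrt{1122}$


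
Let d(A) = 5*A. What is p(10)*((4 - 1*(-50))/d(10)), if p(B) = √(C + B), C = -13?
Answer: 27*I*√3/25 ≈ 1.8706*I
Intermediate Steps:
p(B) = √(-13 + B)
p(10)*((4 - 1*(-50))/d(10)) = √(-13 + 10)*((4 - 1*(-50))/((5*10))) = √(-3)*((4 + 50)/50) = (I*√3)*(54*(1/50)) = (I*√3)*(27/25) = 27*I*√3/25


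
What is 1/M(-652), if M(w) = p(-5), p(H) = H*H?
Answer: 1/25 ≈ 0.040000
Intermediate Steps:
p(H) = H**2
M(w) = 25 (M(w) = (-5)**2 = 25)
1/M(-652) = 1/25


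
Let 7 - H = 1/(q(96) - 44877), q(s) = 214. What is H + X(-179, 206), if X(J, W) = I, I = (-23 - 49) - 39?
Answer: -4644951/44663 ≈ -104.00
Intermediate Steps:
I = -111 (I = -72 - 39 = -111)
X(J, W) = -111
H = 312642/44663 (H = 7 - 1/(214 - 44877) = 7 - 1/(-44663) = 7 - 1*(-1/44663) = 7 + 1/44663 = 312642/44663 ≈ 7.0000)
H + X(-179, 206) = 312642/44663 - 111 = -4644951/44663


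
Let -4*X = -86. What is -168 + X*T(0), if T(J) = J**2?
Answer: -168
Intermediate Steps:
X = 43/2 (X = -1/4*(-86) = 43/2 ≈ 21.500)
-168 + X*T(0) = -168 + (43/2)*0**2 = -168 + (43/2)*0 = -168 + 0 = -168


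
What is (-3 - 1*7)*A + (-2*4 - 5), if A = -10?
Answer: 87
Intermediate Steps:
(-3 - 1*7)*A + (-2*4 - 5) = (-3 - 1*7)*(-10) + (-2*4 - 5) = (-3 - 7)*(-10) + (-8 - 5) = -10*(-10) - 13 = 100 - 13 = 87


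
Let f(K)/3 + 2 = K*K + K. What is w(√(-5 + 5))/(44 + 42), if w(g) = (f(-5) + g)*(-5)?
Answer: -135/43 ≈ -3.1395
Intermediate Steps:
f(K) = -6 + 3*K + 3*K² (f(K) = -6 + 3*(K*K + K) = -6 + 3*(K² + K) = -6 + 3*(K + K²) = -6 + (3*K + 3*K²) = -6 + 3*K + 3*K²)
w(g) = -270 - 5*g (w(g) = ((-6 + 3*(-5) + 3*(-5)²) + g)*(-5) = ((-6 - 15 + 3*25) + g)*(-5) = ((-6 - 15 + 75) + g)*(-5) = (54 + g)*(-5) = -270 - 5*g)
w(√(-5 + 5))/(44 + 42) = (-270 - 5*√(-5 + 5))/(44 + 42) = (-270 - 5*√0)/86 = (-270 - 5*0)*(1/86) = (-270 + 0)*(1/86) = -270*1/86 = -135/43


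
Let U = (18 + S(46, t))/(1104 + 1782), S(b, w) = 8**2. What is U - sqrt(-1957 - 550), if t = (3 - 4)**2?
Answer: 41/1443 - I*sqrt(2507) ≈ 0.028413 - 50.07*I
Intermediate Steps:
t = 1 (t = (-1)**2 = 1)
S(b, w) = 64
U = 41/1443 (U = (18 + 64)/(1104 + 1782) = 82/2886 = 82*(1/2886) = 41/1443 ≈ 0.028413)
U - sqrt(-1957 - 550) = 41/1443 - sqrt(-1957 - 550) = 41/1443 - sqrt(-2507) = 41/1443 - I*sqrt(2507)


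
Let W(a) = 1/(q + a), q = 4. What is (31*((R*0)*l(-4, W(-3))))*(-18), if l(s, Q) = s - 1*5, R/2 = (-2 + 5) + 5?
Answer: 0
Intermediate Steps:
R = 16 (R = 2*((-2 + 5) + 5) = 2*(3 + 5) = 2*8 = 16)
W(a) = 1/(4 + a)
l(s, Q) = -5 + s (l(s, Q) = s - 5 = -5 + s)
(31*((R*0)*l(-4, W(-3))))*(-18) = (31*((16*0)*(-5 - 4)))*(-18) = (31*(0*(-9)))*(-18) = (31*0)*(-18) = 0*(-18) = 0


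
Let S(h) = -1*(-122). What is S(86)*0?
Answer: 0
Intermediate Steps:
S(h) = 122
S(86)*0 = 122*0 = 0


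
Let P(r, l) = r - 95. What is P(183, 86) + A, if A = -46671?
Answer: -46583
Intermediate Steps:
P(r, l) = -95 + r
P(183, 86) + A = (-95 + 183) - 46671 = 88 - 46671 = -46583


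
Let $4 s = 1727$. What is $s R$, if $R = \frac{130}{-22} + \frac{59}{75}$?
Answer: $- \frac{331741}{150} \approx -2211.6$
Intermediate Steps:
$s = \frac{1727}{4}$ ($s = \frac{1}{4} \cdot 1727 = \frac{1727}{4} \approx 431.75$)
$R = - \frac{4226}{825}$ ($R = 130 \left(- \frac{1}{22}\right) + 59 \cdot \frac{1}{75} = - \frac{65}{11} + \frac{59}{75} = - \frac{4226}{825} \approx -5.1224$)
$s R = \frac{1727}{4} \left(- \frac{4226}{825}\right) = - \frac{331741}{150}$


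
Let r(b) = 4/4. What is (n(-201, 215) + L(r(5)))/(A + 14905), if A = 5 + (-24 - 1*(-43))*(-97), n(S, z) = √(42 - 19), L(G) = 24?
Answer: 24/13067 + √23/13067 ≈ 0.0022037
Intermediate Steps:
r(b) = 1 (r(b) = 4*(¼) = 1)
n(S, z) = √23
A = -1838 (A = 5 + (-24 + 43)*(-97) = 5 + 19*(-97) = 5 - 1843 = -1838)
(n(-201, 215) + L(r(5)))/(A + 14905) = (√23 + 24)/(-1838 + 14905) = (24 + √23)/13067 = (24 + √23)*(1/13067) = 24/13067 + √23/13067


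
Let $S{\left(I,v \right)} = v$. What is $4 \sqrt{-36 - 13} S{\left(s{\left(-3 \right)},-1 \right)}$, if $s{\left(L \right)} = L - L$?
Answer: $- 28 i \approx - 28.0 i$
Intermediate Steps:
$s{\left(L \right)} = 0$
$4 \sqrt{-36 - 13} S{\left(s{\left(-3 \right)},-1 \right)} = 4 \sqrt{-36 - 13} \left(-1\right) = 4 \sqrt{-49} \left(-1\right) = 4 \cdot 7 i \left(-1\right) = 28 i \left(-1\right) = - 28 i$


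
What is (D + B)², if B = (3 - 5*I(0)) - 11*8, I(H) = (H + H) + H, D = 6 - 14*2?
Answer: 11449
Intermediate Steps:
D = -22 (D = 6 - 28 = -22)
I(H) = 3*H (I(H) = 2*H + H = 3*H)
B = -85 (B = (3 - 15*0) - 11*8 = (3 - 5*0) - 88 = (3 + 0) - 88 = 3 - 88 = -85)
(D + B)² = (-22 - 85)² = (-107)² = 11449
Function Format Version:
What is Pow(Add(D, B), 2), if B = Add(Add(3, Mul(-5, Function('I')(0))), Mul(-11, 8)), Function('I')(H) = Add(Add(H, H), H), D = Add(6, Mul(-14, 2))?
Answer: 11449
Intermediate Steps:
D = -22 (D = Add(6, -28) = -22)
Function('I')(H) = Mul(3, H) (Function('I')(H) = Add(Mul(2, H), H) = Mul(3, H))
B = -85 (B = Add(Add(3, Mul(-5, Mul(3, 0))), Mul(-11, 8)) = Add(Add(3, Mul(-5, 0)), -88) = Add(Add(3, 0), -88) = Add(3, -88) = -85)
Pow(Add(D, B), 2) = Pow(Add(-22, -85), 2) = Pow(-107, 2) = 11449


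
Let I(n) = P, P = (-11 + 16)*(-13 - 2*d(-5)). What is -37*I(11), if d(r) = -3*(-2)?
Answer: 4625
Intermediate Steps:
d(r) = 6
P = -125 (P = (-11 + 16)*(-13 - 2*6) = 5*(-13 - 12) = 5*(-25) = -125)
I(n) = -125
-37*I(11) = -37*(-125) = 4625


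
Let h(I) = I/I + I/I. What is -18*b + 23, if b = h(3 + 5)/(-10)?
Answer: 133/5 ≈ 26.600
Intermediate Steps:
h(I) = 2 (h(I) = 1 + 1 = 2)
b = -1/5 (b = 2/(-10) = 2*(-1/10) = -1/5 ≈ -0.20000)
-18*b + 23 = -18*(-1/5) + 23 = 18/5 + 23 = 133/5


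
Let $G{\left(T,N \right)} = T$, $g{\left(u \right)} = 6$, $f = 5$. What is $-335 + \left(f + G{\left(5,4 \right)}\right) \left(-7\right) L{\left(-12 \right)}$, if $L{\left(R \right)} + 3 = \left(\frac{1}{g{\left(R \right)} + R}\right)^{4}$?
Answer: $- \frac{81035}{648} \approx -125.05$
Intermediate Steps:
$L{\left(R \right)} = -3 + \frac{1}{\left(6 + R\right)^{4}}$ ($L{\left(R \right)} = -3 + \left(\frac{1}{6 + R}\right)^{4} = -3 + \frac{1}{\left(6 + R\right)^{4}}$)
$-335 + \left(f + G{\left(5,4 \right)}\right) \left(-7\right) L{\left(-12 \right)} = -335 + \left(5 + 5\right) \left(-7\right) \left(-3 + \frac{1}{\left(6 - 12\right)^{4}}\right) = -335 + 10 \left(-7\right) \left(-3 + \frac{1}{1296}\right) = -335 - 70 \left(-3 + \frac{1}{1296}\right) = -335 - - \frac{136045}{648} = -335 + \frac{136045}{648} = - \frac{81035}{648}$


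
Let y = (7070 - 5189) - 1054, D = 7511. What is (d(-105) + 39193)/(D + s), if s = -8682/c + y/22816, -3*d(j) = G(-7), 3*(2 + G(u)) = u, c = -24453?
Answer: 263462056000/50490997437 ≈ 5.2180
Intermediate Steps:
G(u) = -2 + u/3
d(j) = 13/9 (d(j) = -(-2 + (⅓)*(-7))/3 = -(-2 - 7/3)/3 = -⅓*(-13/3) = 13/9)
y = 827 (y = 1881 - 1054 = 827)
s = 72770381/185973216 (s = -8682/(-24453) + 827/22816 = -8682*(-1/24453) + 827*(1/22816) = 2894/8151 + 827/22816 = 72770381/185973216 ≈ 0.39129)
(d(-105) + 39193)/(D + s) = (13/9 + 39193)/(7511 + 72770381/185973216) = 352750/(9*(1396917595757/185973216)) = (352750/9)*(185973216/1396917595757) = 263462056000/50490997437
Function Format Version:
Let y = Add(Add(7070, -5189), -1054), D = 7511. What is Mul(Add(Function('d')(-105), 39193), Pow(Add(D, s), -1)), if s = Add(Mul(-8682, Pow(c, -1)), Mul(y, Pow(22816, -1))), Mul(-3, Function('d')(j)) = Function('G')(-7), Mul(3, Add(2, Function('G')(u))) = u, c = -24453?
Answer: Rational(263462056000, 50490997437) ≈ 5.2180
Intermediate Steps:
Function('G')(u) = Add(-2, Mul(Rational(1, 3), u))
Function('d')(j) = Rational(13, 9) (Function('d')(j) = Mul(Rational(-1, 3), Add(-2, Mul(Rational(1, 3), -7))) = Mul(Rational(-1, 3), Add(-2, Rational(-7, 3))) = Mul(Rational(-1, 3), Rational(-13, 3)) = Rational(13, 9))
y = 827 (y = Add(1881, -1054) = 827)
s = Rational(72770381, 185973216) (s = Add(Mul(-8682, Pow(-24453, -1)), Mul(827, Pow(22816, -1))) = Add(Mul(-8682, Rational(-1, 24453)), Mul(827, Rational(1, 22816))) = Add(Rational(2894, 8151), Rational(827, 22816)) = Rational(72770381, 185973216) ≈ 0.39129)
Mul(Add(Function('d')(-105), 39193), Pow(Add(D, s), -1)) = Mul(Add(Rational(13, 9), 39193), Pow(Add(7511, Rational(72770381, 185973216)), -1)) = Mul(Rational(352750, 9), Pow(Rational(1396917595757, 185973216), -1)) = Mul(Rational(352750, 9), Rational(185973216, 1396917595757)) = Rational(263462056000, 50490997437)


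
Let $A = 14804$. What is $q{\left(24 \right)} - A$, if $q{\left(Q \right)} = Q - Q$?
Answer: $-14804$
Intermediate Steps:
$q{\left(Q \right)} = 0$
$q{\left(24 \right)} - A = 0 - 14804 = -14804$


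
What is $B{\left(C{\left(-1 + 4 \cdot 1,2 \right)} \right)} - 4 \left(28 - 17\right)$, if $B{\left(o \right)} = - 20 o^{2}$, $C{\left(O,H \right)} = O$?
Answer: $-224$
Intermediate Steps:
$B{\left(C{\left(-1 + 4 \cdot 1,2 \right)} \right)} - 4 \left(28 - 17\right) = - 20 \left(-1 + 4 \cdot 1\right)^{2} - 4 \left(28 - 17\right) = - 20 \left(-1 + 4\right)^{2} - 4 \cdot 11 = - 20 \cdot 3^{2} - 44 = \left(-20\right) 9 - 44 = -180 - 44 = -224$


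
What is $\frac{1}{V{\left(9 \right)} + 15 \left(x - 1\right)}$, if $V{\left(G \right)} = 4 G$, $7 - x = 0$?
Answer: $\frac{1}{126} \approx 0.0079365$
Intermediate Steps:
$x = 7$ ($x = 7 - 0 = 7 + 0 = 7$)
$\frac{1}{V{\left(9 \right)} + 15 \left(x - 1\right)} = \frac{1}{4 \cdot 9 + 15 \left(7 - 1\right)} = \frac{1}{36 + 15 \cdot 6} = \frac{1}{36 + 90} = \frac{1}{126}$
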